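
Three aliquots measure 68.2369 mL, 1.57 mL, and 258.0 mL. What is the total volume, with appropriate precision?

327.8 mL

68.2369 mL + 1.57 mL + 258.0 mL = 327.8069 mL.
Addition/subtraction keeps the fewest decimal places: 68.2369 → 4 decimal places, 1.57 → 2 decimal places, 258.0 → 1 decimal place; limit is 1.
Rounded to 1 decimal place: 327.8 mL.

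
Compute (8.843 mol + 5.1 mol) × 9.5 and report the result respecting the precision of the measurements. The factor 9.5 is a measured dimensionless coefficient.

8.843 mol + 5.1 mol = 13.943 mol; the sum is limited to 1 decimal place (3 s.f.).
Carrying full precision, 13.943 × 9.5 = 132.4585 mol; 9.5 has 2 s.f., so the result keeps min(3, 2) = 2 s.f.
Rounded to 2 significant figures: 1.3 × 10^2 mol.

1.3 × 10^2 mol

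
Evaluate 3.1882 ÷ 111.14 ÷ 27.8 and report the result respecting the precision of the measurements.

0.00103

3.1882 ÷ 111.14 ÷ 27.8 = 0.00103188278961…
Multiplication/division keeps the fewest significant figures: 3.1882 → 5 s.f., 111.14 → 5 s.f., 27.8 → 3 s.f.; limit is 3.
Rounded to 3 significant figures: 0.00103.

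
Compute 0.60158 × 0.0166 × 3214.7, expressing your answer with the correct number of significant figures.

32.1

0.60158 × 0.0166 × 3214.7 = 32.1027271516
Multiplication/division keeps the fewest significant figures: 0.60158 → 5 s.f., 0.0166 → 3 s.f., 3214.7 → 5 s.f.; limit is 3.
Rounded to 3 significant figures: 32.1.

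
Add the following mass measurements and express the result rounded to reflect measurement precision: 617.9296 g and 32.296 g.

617.9296 g + 32.296 g = 650.2256 g.
Addition/subtraction keeps the fewest decimal places: 617.9296 → 4 decimal places, 32.296 → 3 decimal places; limit is 3.
Rounded to 3 decimal places: 650.226 g.

650.226 g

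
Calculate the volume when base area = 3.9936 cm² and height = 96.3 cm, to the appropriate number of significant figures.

385 cm³

volume = 3.9936 cm² × 96.3 cm = 384.58368 cm³.
3.9936 has 5 significant figures; 96.3 has 3.
Division/multiplication keeps the fewest: 3 significant figures.
Rounded: 385 cm³.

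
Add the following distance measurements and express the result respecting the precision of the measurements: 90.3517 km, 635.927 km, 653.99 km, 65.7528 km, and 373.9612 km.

90.3517 km + 635.927 km + 653.99 km + 65.7528 km + 373.9612 km = 1819.9827 km.
Addition/subtraction keeps the fewest decimal places: 90.3517 → 4 decimal places, 635.927 → 3 decimal places, 653.99 → 2 decimal places, 65.7528 → 4 decimal places, 373.9612 → 4 decimal places; limit is 2.
Rounded to 2 decimal places: 1819.98 km.

1819.98 km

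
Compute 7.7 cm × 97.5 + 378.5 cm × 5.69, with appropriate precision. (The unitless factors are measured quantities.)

2.90 × 10^3 cm

7.7 × 97.5 = 750.75 → 7.5 × 10^2 cm (2 s.f., last digit at the 10^1 place).
378.5 × 5.69 = 2153.665 → 2.15 × 10^3 cm (3 s.f., last digit at the 10^1 place).
Sum: 2904.415 cm; keep the coarser place, 10^1.
Result: 2.90 × 10^3 cm.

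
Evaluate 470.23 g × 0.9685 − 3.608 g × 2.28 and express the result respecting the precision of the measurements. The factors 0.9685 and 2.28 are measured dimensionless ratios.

470.23 × 0.9685 = 455.417755 → 455.4 g (4 s.f., last digit at the 10^-1 place).
3.608 × 2.28 = 8.22624 → 8.23 g (3 s.f., last digit at the 10^-2 place).
Difference: 447.191515 g; keep the coarser place, 10^-1.
Result: 447.2 g.

447.2 g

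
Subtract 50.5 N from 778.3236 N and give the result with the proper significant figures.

778.3236 N − 50.5 N = 727.8236 N.
Addition/subtraction keeps the fewest decimal places: 778.3236 → 4 decimal places, 50.5 → 1 decimal place; limit is 1.
Rounded to 1 decimal place: 727.8 N.

727.8 N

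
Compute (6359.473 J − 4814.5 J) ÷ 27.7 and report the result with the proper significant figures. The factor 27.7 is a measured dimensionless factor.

55.8 J

6359.473 J − 4814.5 J = 1544.973 J; the difference is limited to 1 decimal place (5 s.f.).
Carrying full precision, 1544.973 ÷ 27.7 = 55.775198556… J; 27.7 has 3 s.f., so the result keeps min(5, 3) = 3 s.f.
Rounded to 3 significant figures: 55.8 J.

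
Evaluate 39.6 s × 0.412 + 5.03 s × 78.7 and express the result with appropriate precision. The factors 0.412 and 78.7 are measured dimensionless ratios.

39.6 × 0.412 = 16.3152 → 16.3 s (3 s.f., last digit at the 10^-1 place).
5.03 × 78.7 = 395.861 → 396 s (3 s.f., last digit at the 10^0 place).
Sum: 412.1762 s; keep the coarser place, 10^0.
Result: 412 s.

412 s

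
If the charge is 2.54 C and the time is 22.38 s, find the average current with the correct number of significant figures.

1.13 × 10^-1 A

average current = 2.54 C ÷ 22.38 s = 0.113494191242… A.
2.54 has 3 significant figures; 22.38 has 4.
Division/multiplication keeps the fewest: 3 significant figures.
Rounded: 1.13 × 10^-1 A.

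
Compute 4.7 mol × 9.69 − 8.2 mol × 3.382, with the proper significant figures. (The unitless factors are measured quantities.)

18 mol

4.7 × 9.69 = 45.543 → 46 mol (2 s.f., last digit at the 10^0 place).
8.2 × 3.382 = 27.7324 → 28 mol (2 s.f., last digit at the 10^0 place).
Difference: 17.8106 mol; keep the coarser place, 10^0.
Result: 18 mol.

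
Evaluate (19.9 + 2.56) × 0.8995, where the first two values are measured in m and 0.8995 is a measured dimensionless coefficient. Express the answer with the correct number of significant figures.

19.9 m + 2.56 m = 22.46 m; the sum is limited to 1 decimal place (3 s.f.).
Carrying full precision, 22.46 × 0.8995 = 20.20277 m; 0.8995 has 4 s.f., so the result keeps min(3, 4) = 3 s.f.
Rounded to 3 significant figures: 20.2 m.

20.2 m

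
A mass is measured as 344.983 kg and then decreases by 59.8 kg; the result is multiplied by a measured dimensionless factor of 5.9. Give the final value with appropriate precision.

344.983 kg − 59.8 kg = 285.183 kg; the difference is limited to 1 decimal place (4 s.f.).
Carrying full precision, 285.183 × 5.9 = 1682.5797 kg; 5.9 has 2 s.f., so the result keeps min(4, 2) = 2 s.f.
Rounded to 2 significant figures: 1.7 × 10³ kg.

1.7 × 10³ kg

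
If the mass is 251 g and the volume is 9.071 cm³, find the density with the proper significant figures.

density = 251 g ÷ 9.071 cm³ = 27.670598611… g/cm³.
251 has 3 significant figures; 9.071 has 4.
Division/multiplication keeps the fewest: 3 significant figures.
Rounded: 27.7 g/cm³.

27.7 g/cm³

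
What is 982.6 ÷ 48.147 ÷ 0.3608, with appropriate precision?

56.56

982.6 ÷ 48.147 ÷ 0.3608 = 56.5641153384…
Multiplication/division keeps the fewest significant figures: 982.6 → 4 s.f., 48.147 → 5 s.f., 0.3608 → 4 s.f.; limit is 4.
Rounded to 4 significant figures: 56.56.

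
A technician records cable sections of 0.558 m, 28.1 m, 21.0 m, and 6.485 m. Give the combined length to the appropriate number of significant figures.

0.558 m + 28.1 m + 21.0 m + 6.485 m = 56.143 m.
Addition/subtraction keeps the fewest decimal places: 0.558 → 3 decimal places, 28.1 → 1 decimal place, 21.0 → 1 decimal place, 6.485 → 3 decimal places; limit is 1.
Rounded to 1 decimal place: 56.1 m.

56.1 m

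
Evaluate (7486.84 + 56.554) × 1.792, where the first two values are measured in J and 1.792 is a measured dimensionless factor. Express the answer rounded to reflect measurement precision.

7486.84 J + 56.554 J = 7543.394 J; the sum is limited to 2 decimal places (6 s.f.).
Carrying full precision, 7543.394 × 1.792 = 13517.762048 J; 1.792 has 4 s.f., so the result keeps min(6, 4) = 4 s.f.
Rounded to 4 significant figures: 1.352 × 10^4 J.

1.352 × 10^4 J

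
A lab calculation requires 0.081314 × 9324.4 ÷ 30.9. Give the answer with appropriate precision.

0.081314 × 9324.4 ÷ 30.9 = 24.5373547443…
Multiplication/division keeps the fewest significant figures: 0.081314 → 5 s.f., 9324.4 → 5 s.f., 30.9 → 3 s.f.; limit is 3.
Rounded to 3 significant figures: 24.5.

24.5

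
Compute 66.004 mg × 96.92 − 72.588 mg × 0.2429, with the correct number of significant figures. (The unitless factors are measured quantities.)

6379 mg

66.004 × 96.92 = 6397.10768 → 6397 mg (4 s.f., last digit at the 10^0 place).
72.588 × 0.2429 = 17.6316252 → 17.63 mg (4 s.f., last digit at the 10^-2 place).
Difference: 6379.4760548 mg; keep the coarser place, 10^0.
Result: 6379 mg.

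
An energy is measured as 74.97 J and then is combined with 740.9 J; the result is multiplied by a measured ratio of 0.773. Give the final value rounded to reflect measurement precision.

74.97 J + 740.9 J = 815.87 J; the sum is limited to 1 decimal place (4 s.f.).
Carrying full precision, 815.87 × 0.773 = 630.66751 J; 0.773 has 3 s.f., so the result keeps min(4, 3) = 3 s.f.
Rounded to 3 significant figures: 631 J.

631 J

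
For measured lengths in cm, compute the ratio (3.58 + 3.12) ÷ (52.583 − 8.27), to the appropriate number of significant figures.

1.51 × 10⁻¹

3.58 + 3.12 = 6.70, limited to 2 d.p. → 3 s.f.; 52.583 − 8.27 = 44.313, limited to 2 d.p. → 4 s.f.
Carrying full precision, 6.70 ÷ 44.313 = 0.151197165617…; keep min(3, 4) = 3 s.f.
Rounded to 3 significant figures: 1.51 × 10⁻¹.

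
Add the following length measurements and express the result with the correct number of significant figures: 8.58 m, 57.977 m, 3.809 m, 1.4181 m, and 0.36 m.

8.58 m + 57.977 m + 3.809 m + 1.4181 m + 0.36 m = 72.1441 m.
Addition/subtraction keeps the fewest decimal places: 8.58 → 2 decimal places, 57.977 → 3 decimal places, 3.809 → 3 decimal places, 1.4181 → 4 decimal places, 0.36 → 2 decimal places; limit is 2.
Rounded to 2 decimal places: 72.14 m.

72.14 m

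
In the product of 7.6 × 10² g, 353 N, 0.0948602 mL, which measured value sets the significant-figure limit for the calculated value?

7.6 × 10² g

7.6 × 10² g → 2 s.f.; 353 N → 3 s.f.; 0.0948602 mL → 6 s.f.
The fewest is 2 significant figures, from 7.6 × 10² g.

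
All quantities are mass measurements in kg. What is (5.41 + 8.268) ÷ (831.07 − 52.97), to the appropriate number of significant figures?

0.01758

5.41 + 8.268 = 13.678, limited to 2 d.p. → 4 s.f.; 831.07 − 52.97 = 778.10, limited to 2 d.p. → 5 s.f.
Carrying full precision, 13.678 ÷ 778.10 = 0.0175787173885…; keep min(4, 5) = 4 s.f.
Rounded to 4 significant figures: 0.01758.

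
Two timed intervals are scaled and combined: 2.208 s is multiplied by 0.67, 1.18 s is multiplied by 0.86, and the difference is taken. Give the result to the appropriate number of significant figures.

0.5 s

2.208 × 0.67 = 1.47936 → 1.5 s (2 s.f., last digit at the 10^-1 place).
1.18 × 0.86 = 1.0148 → 1.0 s (2 s.f., last digit at the 10^-1 place).
Difference: 0.46456 s; keep the coarser place, 10^-1.
Result: 0.5 s.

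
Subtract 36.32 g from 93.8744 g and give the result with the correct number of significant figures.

57.55 g

93.8744 g − 36.32 g = 57.5544 g.
Addition/subtraction keeps the fewest decimal places: 93.8744 → 4 decimal places, 36.32 → 2 decimal places; limit is 2.
Rounded to 2 decimal places: 57.55 g.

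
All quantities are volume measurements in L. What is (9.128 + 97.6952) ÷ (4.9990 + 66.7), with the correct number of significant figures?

9.128 + 97.6952 = 106.8232, limited to 3 d.p. → 6 s.f.; 4.9990 + 66.7 = 71.6990, limited to 1 d.p. → 3 s.f.
Carrying full precision, 106.8232 ÷ 71.6990 = 1.4898840988…; keep min(6, 3) = 3 s.f.
Rounded to 3 significant figures: 1.49.

1.49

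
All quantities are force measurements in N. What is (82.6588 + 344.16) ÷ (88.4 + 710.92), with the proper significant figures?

82.6588 + 344.16 = 426.8188, limited to 2 d.p. → 5 s.f.; 88.4 + 710.92 = 799.32, limited to 1 d.p. → 4 s.f.
Carrying full precision, 426.8188 ÷ 799.32 = 0.533977380774…; keep min(5, 4) = 4 s.f.
Rounded to 4 significant figures: 0.5340.

0.5340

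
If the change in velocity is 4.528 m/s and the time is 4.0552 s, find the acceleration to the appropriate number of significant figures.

1.117 m/s²

acceleration = 4.528 m/s ÷ 4.0552 s = 1.1165910436… m/s².
4.528 has 4 significant figures; 4.0552 has 5.
Division/multiplication keeps the fewest: 4 significant figures.
Rounded: 1.117 m/s².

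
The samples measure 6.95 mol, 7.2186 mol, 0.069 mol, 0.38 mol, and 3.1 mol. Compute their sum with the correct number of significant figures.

17.7 mol

6.95 mol + 7.2186 mol + 0.069 mol + 0.38 mol + 3.1 mol = 17.7176 mol.
Addition/subtraction keeps the fewest decimal places: 6.95 → 2 decimal places, 7.2186 → 4 decimal places, 0.069 → 3 decimal places, 0.38 → 2 decimal places, 3.1 → 1 decimal place; limit is 1.
Rounded to 1 decimal place: 17.7 mol.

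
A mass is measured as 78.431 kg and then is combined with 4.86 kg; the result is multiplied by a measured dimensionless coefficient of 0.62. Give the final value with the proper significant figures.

78.431 kg + 4.86 kg = 83.291 kg; the sum is limited to 2 decimal places (4 s.f.).
Carrying full precision, 83.291 × 0.62 = 51.64042 kg; 0.62 has 2 s.f., so the result keeps min(4, 2) = 2 s.f.
Rounded to 2 significant figures: 52 kg.

52 kg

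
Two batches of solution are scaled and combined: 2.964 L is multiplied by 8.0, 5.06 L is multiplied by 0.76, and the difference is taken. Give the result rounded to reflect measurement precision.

2.964 × 8.0 = 23.712 → 24 L (2 s.f., last digit at the 10^0 place).
5.06 × 0.76 = 3.8456 → 3.8 L (2 s.f., last digit at the 10^-1 place).
Difference: 19.8664 L; keep the coarser place, 10^0.
Result: 20. L.

20. L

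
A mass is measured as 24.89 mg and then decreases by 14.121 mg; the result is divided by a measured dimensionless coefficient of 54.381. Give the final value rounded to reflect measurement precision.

24.89 mg − 14.121 mg = 10.769 mg; the difference is limited to 2 decimal places (4 s.f.).
Carrying full precision, 10.769 ÷ 54.381 = 0.198028723267… mg; 54.381 has 5 s.f., so the result keeps min(4, 5) = 4 s.f.
Rounded to 4 significant figures: 0.1980 mg.

0.1980 mg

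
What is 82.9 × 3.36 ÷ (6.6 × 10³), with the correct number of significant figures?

82.9 × 3.36 ÷ (6.6 × 10³) = 0.0422036363636…
Multiplication/division keeps the fewest significant figures: 82.9 → 3 s.f., 3.36 → 3 s.f., 6.6 × 10³ → 2 s.f.; limit is 2.
Rounded to 2 significant figures: 4.2 × 10⁻².

4.2 × 10⁻²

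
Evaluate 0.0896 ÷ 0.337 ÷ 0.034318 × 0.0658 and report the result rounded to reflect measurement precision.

0.0896 ÷ 0.337 ÷ 0.034318 × 0.0658 = 0.509779107364…
Multiplication/division keeps the fewest significant figures: 0.0896 → 3 s.f., 0.337 → 3 s.f., 0.034318 → 5 s.f., 0.0658 → 3 s.f.; limit is 3.
Rounded to 3 significant figures: 0.510.

0.510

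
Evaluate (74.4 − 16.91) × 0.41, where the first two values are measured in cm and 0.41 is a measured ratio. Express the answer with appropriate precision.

74.4 cm − 16.91 cm = 57.49 cm; the difference is limited to 1 decimal place (3 s.f.).
Carrying full precision, 57.49 × 0.41 = 23.5709 cm; 0.41 has 2 s.f., so the result keeps min(3, 2) = 2 s.f.
Rounded to 2 significant figures: 24 cm.

24 cm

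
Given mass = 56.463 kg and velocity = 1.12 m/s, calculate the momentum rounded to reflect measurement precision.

63.2 kg·m/s

momentum = 56.463 kg × 1.12 m/s = 63.23856 kg·m/s.
56.463 has 5 significant figures; 1.12 has 3.
Division/multiplication keeps the fewest: 3 significant figures.
Rounded: 63.2 kg·m/s.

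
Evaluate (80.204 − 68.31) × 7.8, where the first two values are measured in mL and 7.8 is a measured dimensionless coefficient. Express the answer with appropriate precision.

93 mL

80.204 mL − 68.31 mL = 11.894 mL; the difference is limited to 2 decimal places (4 s.f.).
Carrying full precision, 11.894 × 7.8 = 92.7732 mL; 7.8 has 2 s.f., so the result keeps min(4, 2) = 2 s.f.
Rounded to 2 significant figures: 93 mL.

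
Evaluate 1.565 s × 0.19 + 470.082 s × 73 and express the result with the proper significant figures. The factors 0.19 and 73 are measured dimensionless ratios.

1.565 × 0.19 = 0.29735 → 0.30 s (2 s.f., last digit at the 10^-2 place).
470.082 × 73 = 34315.986 → 3.4 × 10⁴ s (2 s.f., last digit at the 10^3 place).
Sum: 34316.28335 s; keep the coarser place, 10^3.
Result: 3.4 × 10⁴ s.

3.4 × 10⁴ s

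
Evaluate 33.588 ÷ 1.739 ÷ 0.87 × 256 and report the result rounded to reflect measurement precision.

5.7 × 10^3

33.588 ÷ 1.739 ÷ 0.87 × 256 = 5683.36142452…
Multiplication/division keeps the fewest significant figures: 33.588 → 5 s.f., 1.739 → 4 s.f., 0.87 → 2 s.f., 256 → 3 s.f.; limit is 2.
Rounded to 2 significant figures: 5.7 × 10^3.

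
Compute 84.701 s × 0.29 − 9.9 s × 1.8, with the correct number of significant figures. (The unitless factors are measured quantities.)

7 s

84.701 × 0.29 = 24.56329 → 25 s (2 s.f., last digit at the 10^0 place).
9.9 × 1.8 = 17.82 → 18 s (2 s.f., last digit at the 10^0 place).
Difference: 6.74329 s; keep the coarser place, 10^0.
Result: 7 s.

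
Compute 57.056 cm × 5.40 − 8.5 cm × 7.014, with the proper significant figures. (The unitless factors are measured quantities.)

57.056 × 5.40 = 308.1024 → 308 cm (3 s.f., last digit at the 10^0 place).
8.5 × 7.014 = 59.619 → 60. cm (2 s.f., last digit at the 10^0 place).
Difference: 248.4834 cm; keep the coarser place, 10^0.
Result: 248 cm.

248 cm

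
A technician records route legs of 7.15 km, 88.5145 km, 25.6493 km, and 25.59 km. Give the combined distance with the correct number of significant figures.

7.15 km + 88.5145 km + 25.6493 km + 25.59 km = 146.9038 km.
Addition/subtraction keeps the fewest decimal places: 7.15 → 2 decimal places, 88.5145 → 4 decimal places, 25.6493 → 4 decimal places, 25.59 → 2 decimal places; limit is 2.
Rounded to 2 decimal places: 146.90 km.

146.90 km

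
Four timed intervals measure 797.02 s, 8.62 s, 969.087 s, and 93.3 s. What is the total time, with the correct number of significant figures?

797.02 s + 8.62 s + 969.087 s + 93.3 s = 1868.027 s.
Addition/subtraction keeps the fewest decimal places: 797.02 → 2 decimal places, 8.62 → 2 decimal places, 969.087 → 3 decimal places, 93.3 → 1 decimal place; limit is 1.
Rounded to 1 decimal place: 1868.0 s.

1868.0 s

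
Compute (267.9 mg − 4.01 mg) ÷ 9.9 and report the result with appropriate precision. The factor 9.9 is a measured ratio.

267.9 mg − 4.01 mg = 263.89 mg; the difference is limited to 1 decimal place (4 s.f.).
Carrying full precision, 263.89 ÷ 9.9 = 26.6555555556… mg; 9.9 has 2 s.f., so the result keeps min(4, 2) = 2 s.f.
Rounded to 2 significant figures: 27 mg.

27 mg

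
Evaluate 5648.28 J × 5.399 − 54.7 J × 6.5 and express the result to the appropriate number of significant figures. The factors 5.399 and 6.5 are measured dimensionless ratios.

5648.28 × 5.399 = 30495.06372 → 3.050 × 10^4 J (4 s.f., last digit at the 10^1 place).
54.7 × 6.5 = 355.55 → 3.6 × 10^2 J (2 s.f., last digit at the 10^1 place).
Difference: 30139.51372 J; keep the coarser place, 10^1.
Result: 3.014 × 10^4 J.

3.014 × 10^4 J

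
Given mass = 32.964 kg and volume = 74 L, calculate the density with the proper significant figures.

density = 32.964 kg ÷ 74 L = 0.445459459459… kg/L.
32.964 has 5 significant figures; 74 has 2.
Division/multiplication keeps the fewest: 2 significant figures.
Rounded: 4.5 × 10^-1 kg/L.

4.5 × 10^-1 kg/L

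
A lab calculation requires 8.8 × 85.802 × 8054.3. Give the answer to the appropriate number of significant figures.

8.8 × 85.802 × 8054.3 = 6081460.42768
Multiplication/division keeps the fewest significant figures: 8.8 → 2 s.f., 85.802 → 5 s.f., 8054.3 → 5 s.f.; limit is 2.
Rounded to 2 significant figures: 6.1 × 10^6.

6.1 × 10^6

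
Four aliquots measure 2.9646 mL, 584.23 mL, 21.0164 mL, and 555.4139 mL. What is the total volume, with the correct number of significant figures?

1163.62 mL

2.9646 mL + 584.23 mL + 21.0164 mL + 555.4139 mL = 1163.6249 mL.
Addition/subtraction keeps the fewest decimal places: 2.9646 → 4 decimal places, 584.23 → 2 decimal places, 21.0164 → 4 decimal places, 555.4139 → 4 decimal places; limit is 2.
Rounded to 2 decimal places: 1163.62 mL.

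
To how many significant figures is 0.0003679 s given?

0.0003679: leading zeros are not significant.

4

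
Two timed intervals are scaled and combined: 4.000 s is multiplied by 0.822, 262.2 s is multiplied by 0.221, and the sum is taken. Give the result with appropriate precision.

61.2 s

4.000 × 0.822 = 3.288 → 3.29 s (3 s.f., last digit at the 10^-2 place).
262.2 × 0.221 = 57.9462 → 57.9 s (3 s.f., last digit at the 10^-1 place).
Sum: 61.2342 s; keep the coarser place, 10^-1.
Result: 61.2 s.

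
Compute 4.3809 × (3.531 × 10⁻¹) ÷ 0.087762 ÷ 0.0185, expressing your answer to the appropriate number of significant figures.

4.3809 × (3.531 × 10⁻¹) ÷ 0.087762 ÷ 0.0185 = 952.758467772…
Multiplication/division keeps the fewest significant figures: 4.3809 → 5 s.f., 3.531 × 10⁻¹ → 4 s.f., 0.087762 → 5 s.f., 0.0185 → 3 s.f.; limit is 3.
Rounded to 3 significant figures: 9.53 × 10².

9.53 × 10²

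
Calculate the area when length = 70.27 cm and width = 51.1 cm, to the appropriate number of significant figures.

area = 70.27 cm × 51.1 cm = 3590.797 cm².
70.27 has 4 significant figures; 51.1 has 3.
Division/multiplication keeps the fewest: 3 significant figures.
Rounded: 3.59 × 10³ cm².

3.59 × 10³ cm²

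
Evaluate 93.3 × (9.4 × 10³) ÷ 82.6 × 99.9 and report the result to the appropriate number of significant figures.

93.3 × (9.4 × 10³) ÷ 82.6 × 99.9 = 1060705.78692…
Multiplication/division keeps the fewest significant figures: 93.3 → 3 s.f., 9.4 × 10³ → 2 s.f., 82.6 → 3 s.f., 99.9 → 3 s.f.; limit is 2.
Rounded to 2 significant figures: 1.1 × 10⁶.

1.1 × 10⁶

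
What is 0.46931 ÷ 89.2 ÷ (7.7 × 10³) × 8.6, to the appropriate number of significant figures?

5.9 × 10⁻⁶

0.46931 ÷ 89.2 ÷ (7.7 × 10³) × 8.6 = 0.00000587628268592…
Multiplication/division keeps the fewest significant figures: 0.46931 → 5 s.f., 89.2 → 3 s.f., 7.7 × 10³ → 2 s.f., 8.6 → 2 s.f.; limit is 2.
Rounded to 2 significant figures: 5.9 × 10⁻⁶.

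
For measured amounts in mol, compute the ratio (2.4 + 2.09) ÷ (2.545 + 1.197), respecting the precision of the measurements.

1.2

2.4 + 2.09 = 4.49, limited to 1 d.p. → 2 s.f.; 2.545 + 1.197 = 3.742, limited to 3 d.p. → 4 s.f.
Carrying full precision, 4.49 ÷ 3.742 = 1.19989310529…; keep min(2, 4) = 2 s.f.
Rounded to 2 significant figures: 1.2.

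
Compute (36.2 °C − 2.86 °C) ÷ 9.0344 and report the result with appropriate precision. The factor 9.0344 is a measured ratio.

3.69 °C

36.2 °C − 2.86 °C = 33.34 °C; the difference is limited to 1 decimal place (3 s.f.).
Carrying full precision, 33.34 ÷ 9.0344 = 3.69033914814… °C; 9.0344 has 5 s.f., so the result keeps min(3, 5) = 3 s.f.
Rounded to 3 significant figures: 3.69 °C.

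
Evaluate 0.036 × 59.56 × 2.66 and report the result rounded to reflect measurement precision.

5.7

0.036 × 59.56 × 2.66 = 5.7034656
Multiplication/division keeps the fewest significant figures: 0.036 → 2 s.f., 59.56 → 4 s.f., 2.66 → 3 s.f.; limit is 2.
Rounded to 2 significant figures: 5.7.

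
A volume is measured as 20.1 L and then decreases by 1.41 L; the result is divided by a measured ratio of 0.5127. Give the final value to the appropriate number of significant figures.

20.1 L − 1.41 L = 18.69 L; the difference is limited to 1 decimal place (3 s.f.).
Carrying full precision, 18.69 ÷ 0.5127 = 36.4540667057… L; 0.5127 has 4 s.f., so the result keeps min(3, 4) = 3 s.f.
Rounded to 3 significant figures: 36.5 L.

36.5 L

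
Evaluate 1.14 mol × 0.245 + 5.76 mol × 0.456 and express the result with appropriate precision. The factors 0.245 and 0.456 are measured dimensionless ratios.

1.14 × 0.245 = 0.2793 → 0.279 mol (3 s.f., last digit at the 10^-3 place).
5.76 × 0.456 = 2.62656 → 2.63 mol (3 s.f., last digit at the 10^-2 place).
Sum: 2.90586 mol; keep the coarser place, 10^-2.
Result: 2.91 mol.

2.91 mol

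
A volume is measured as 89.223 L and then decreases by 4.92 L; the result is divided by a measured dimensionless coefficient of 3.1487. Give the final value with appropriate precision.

26.77 L

89.223 L − 4.92 L = 84.303 L; the difference is limited to 2 decimal places (4 s.f.).
Carrying full precision, 84.303 ÷ 3.1487 = 26.7739066917… L; 3.1487 has 5 s.f., so the result keeps min(4, 5) = 4 s.f.
Rounded to 4 significant figures: 26.77 L.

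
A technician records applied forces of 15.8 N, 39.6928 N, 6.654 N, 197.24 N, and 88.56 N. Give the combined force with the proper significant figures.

15.8 N + 39.6928 N + 6.654 N + 197.24 N + 88.56 N = 347.9468 N.
Addition/subtraction keeps the fewest decimal places: 15.8 → 1 decimal place, 39.6928 → 4 decimal places, 6.654 → 3 decimal places, 197.24 → 2 decimal places, 88.56 → 2 decimal places; limit is 1.
Rounded to 1 decimal place: 347.9 N.

347.9 N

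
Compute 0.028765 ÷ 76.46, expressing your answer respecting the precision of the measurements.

0.028765 ÷ 76.46 = 0.000376209782893…
Multiplication/division keeps the fewest significant figures: 0.028765 → 5 s.f., 76.46 → 4 s.f.; limit is 4.
Rounded to 4 significant figures: 3.762 × 10⁻⁴.

3.762 × 10⁻⁴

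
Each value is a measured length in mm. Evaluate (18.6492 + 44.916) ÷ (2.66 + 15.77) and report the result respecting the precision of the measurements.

18.6492 + 44.916 = 63.5652, limited to 3 d.p. → 5 s.f.; 2.66 + 15.77 = 18.43, limited to 2 d.p. → 4 s.f.
Carrying full precision, 63.5652 ÷ 18.43 = 3.44900705372…; keep min(5, 4) = 4 s.f.
Rounded to 4 significant figures: 3.449.

3.449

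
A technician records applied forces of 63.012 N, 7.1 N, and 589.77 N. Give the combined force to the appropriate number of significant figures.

659.9 N

63.012 N + 7.1 N + 589.77 N = 659.882 N.
Addition/subtraction keeps the fewest decimal places: 63.012 → 3 decimal places, 7.1 → 1 decimal place, 589.77 → 2 decimal places; limit is 1.
Rounded to 1 decimal place: 659.9 N.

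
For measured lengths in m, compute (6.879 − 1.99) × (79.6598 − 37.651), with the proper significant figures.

205 m²

6.879 − 1.99 = 4.889, limited to 2 d.p. → 3 s.f.; 79.6598 − 37.651 = 42.0088, limited to 3 d.p. → 5 s.f.
Carrying full precision, 4.889 × 42.0088 = 205.3810232; keep min(3, 5) = 3 s.f.
Rounded to 3 significant figures: 205 m².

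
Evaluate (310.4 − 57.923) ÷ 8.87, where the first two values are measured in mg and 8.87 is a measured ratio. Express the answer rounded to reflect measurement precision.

28.5 mg

310.4 mg − 57.923 mg = 252.477 mg; the difference is limited to 1 decimal place (4 s.f.).
Carrying full precision, 252.477 ÷ 8.87 = 28.4641488162… mg; 8.87 has 3 s.f., so the result keeps min(4, 3) = 3 s.f.
Rounded to 3 significant figures: 28.5 mg.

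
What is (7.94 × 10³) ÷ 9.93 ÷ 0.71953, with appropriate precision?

1.11 × 10³

(7.94 × 10³) ÷ 9.93 ÷ 0.71953 = 1111.27705622…
Multiplication/division keeps the fewest significant figures: 7.94 × 10³ → 3 s.f., 9.93 → 3 s.f., 0.71953 → 5 s.f.; limit is 3.
Rounded to 3 significant figures: 1.11 × 10³.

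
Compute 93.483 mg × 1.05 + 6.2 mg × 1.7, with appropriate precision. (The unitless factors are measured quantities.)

93.483 × 1.05 = 98.15715 → 98.2 mg (3 s.f., last digit at the 10^-1 place).
6.2 × 1.7 = 10.54 → 11 mg (2 s.f., last digit at the 10^0 place).
Sum: 108.69715 mg; keep the coarser place, 10^0.
Result: 109 mg.

109 mg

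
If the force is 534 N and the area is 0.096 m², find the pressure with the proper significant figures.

pressure = 534 N ÷ 0.096 m² = 5562.5 Pa.
534 has 3 significant figures; 0.096 has 2.
Division/multiplication keeps the fewest: 2 significant figures.
Rounded: 5.6 × 10³ Pa.

5.6 × 10³ Pa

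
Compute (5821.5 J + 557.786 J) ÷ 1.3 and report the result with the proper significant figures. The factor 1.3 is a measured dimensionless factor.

5821.5 J + 557.786 J = 6379.286 J; the sum is limited to 1 decimal place (5 s.f.).
Carrying full precision, 6379.286 ÷ 1.3 = 4907.14307692… J; 1.3 has 2 s.f., so the result keeps min(5, 2) = 2 s.f.
Rounded to 2 significant figures: 4.9 × 10³ J.

4.9 × 10³ J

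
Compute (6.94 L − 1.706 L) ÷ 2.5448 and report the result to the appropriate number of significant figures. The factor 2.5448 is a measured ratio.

2.06 L

6.94 L − 1.706 L = 5.234 L; the difference is limited to 2 decimal places (3 s.f.).
Carrying full precision, 5.234 ÷ 2.5448 = 2.05674316253… L; 2.5448 has 5 s.f., so the result keeps min(3, 5) = 3 s.f.
Rounded to 3 significant figures: 2.06 L.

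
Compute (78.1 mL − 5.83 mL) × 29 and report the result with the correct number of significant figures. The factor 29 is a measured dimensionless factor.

78.1 mL − 5.83 mL = 72.27 mL; the difference is limited to 1 decimal place (3 s.f.).
Carrying full precision, 72.27 × 29 = 2095.83 mL; 29 has 2 s.f., so the result keeps min(3, 2) = 2 s.f.
Rounded to 2 significant figures: 2.1 × 10³ mL.

2.1 × 10³ mL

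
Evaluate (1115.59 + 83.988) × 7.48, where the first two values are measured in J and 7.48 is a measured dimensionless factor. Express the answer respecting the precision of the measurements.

8.97 × 10^3 J

1115.59 J + 83.988 J = 1199.578 J; the sum is limited to 2 decimal places (6 s.f.).
Carrying full precision, 1199.578 × 7.48 = 8972.84344 J; 7.48 has 3 s.f., so the result keeps min(6, 3) = 3 s.f.
Rounded to 3 significant figures: 8.97 × 10^3 J.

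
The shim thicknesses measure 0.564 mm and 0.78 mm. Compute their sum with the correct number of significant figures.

0.564 mm + 0.78 mm = 1.344 mm.
Addition/subtraction keeps the fewest decimal places: 0.564 → 3 decimal places, 0.78 → 2 decimal places; limit is 2.
Rounded to 2 decimal places: 1.34 mm.

1.34 mm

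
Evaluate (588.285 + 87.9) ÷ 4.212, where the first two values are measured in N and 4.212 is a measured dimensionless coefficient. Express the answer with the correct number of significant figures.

588.285 N + 87.9 N = 676.185 N; the sum is limited to 1 decimal place (4 s.f.).
Carrying full precision, 676.185 ÷ 4.212 = 160.537749288… N; 4.212 has 4 s.f., so the result keeps min(4, 4) = 4 s.f.
Rounded to 4 significant figures: 160.5 N.

160.5 N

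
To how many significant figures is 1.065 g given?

4

1.065: zeros between nonzero digits are significant.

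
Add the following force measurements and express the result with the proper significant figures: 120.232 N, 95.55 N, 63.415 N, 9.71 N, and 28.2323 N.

120.232 N + 95.55 N + 63.415 N + 9.71 N + 28.2323 N = 317.1393 N.
Addition/subtraction keeps the fewest decimal places: 120.232 → 3 decimal places, 95.55 → 2 decimal places, 63.415 → 3 decimal places, 9.71 → 2 decimal places, 28.2323 → 4 decimal places; limit is 2.
Rounded to 2 decimal places: 3.1714 × 10^2 N.

3.1714 × 10^2 N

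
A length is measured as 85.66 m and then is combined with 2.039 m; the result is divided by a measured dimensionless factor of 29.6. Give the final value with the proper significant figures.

2.96 m

85.66 m + 2.039 m = 87.699 m; the sum is limited to 2 decimal places (4 s.f.).
Carrying full precision, 87.699 ÷ 29.6 = 2.96280405405… m; 29.6 has 3 s.f., so the result keeps min(4, 3) = 3 s.f.
Rounded to 3 significant figures: 2.96 m.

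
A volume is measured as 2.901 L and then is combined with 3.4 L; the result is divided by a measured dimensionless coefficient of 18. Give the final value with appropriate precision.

3.5 × 10^-1 L

2.901 L + 3.4 L = 6.301 L; the sum is limited to 1 decimal place (2 s.f.).
Carrying full precision, 6.301 ÷ 18 = 0.350055555556… L; 18 has 2 s.f., so the result keeps min(2, 2) = 2 s.f.
Rounded to 2 significant figures: 3.5 × 10^-1 L.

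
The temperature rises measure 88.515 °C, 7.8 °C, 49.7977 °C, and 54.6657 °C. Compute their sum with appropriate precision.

88.515 °C + 7.8 °C + 49.7977 °C + 54.6657 °C = 200.7784 °C.
Addition/subtraction keeps the fewest decimal places: 88.515 → 3 decimal places, 7.8 → 1 decimal place, 49.7977 → 4 decimal places, 54.6657 → 4 decimal places; limit is 1.
Rounded to 1 decimal place: 200.8 °C.

200.8 °C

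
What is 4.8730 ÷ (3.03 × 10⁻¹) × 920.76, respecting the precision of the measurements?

1.48 × 10⁴

4.8730 ÷ (3.03 × 10⁻¹) × 920.76 = 14808.130297…
Multiplication/division keeps the fewest significant figures: 4.8730 → 5 s.f., 3.03 × 10⁻¹ → 3 s.f., 920.76 → 5 s.f.; limit is 3.
Rounded to 3 significant figures: 1.48 × 10⁴.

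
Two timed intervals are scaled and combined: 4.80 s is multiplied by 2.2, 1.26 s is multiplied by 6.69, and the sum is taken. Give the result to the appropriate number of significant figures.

19 s

4.80 × 2.2 = 10.56 → 11 s (2 s.f., last digit at the 10^0 place).
1.26 × 6.69 = 8.4294 → 8.43 s (3 s.f., last digit at the 10^-2 place).
Sum: 18.9894 s; keep the coarser place, 10^0.
Result: 19 s.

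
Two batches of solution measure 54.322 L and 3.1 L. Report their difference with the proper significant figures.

54.322 L − 3.1 L = 51.222 L.
Addition/subtraction keeps the fewest decimal places: 54.322 → 3 decimal places, 3.1 → 1 decimal place; limit is 1.
Rounded to 1 decimal place: 51.2 L.

51.2 L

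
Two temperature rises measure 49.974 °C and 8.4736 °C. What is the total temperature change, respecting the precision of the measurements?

58.448 °C

49.974 °C + 8.4736 °C = 58.4476 °C.
Addition/subtraction keeps the fewest decimal places: 49.974 → 3 decimal places, 8.4736 → 4 decimal places; limit is 3.
Rounded to 3 decimal places: 58.448 °C.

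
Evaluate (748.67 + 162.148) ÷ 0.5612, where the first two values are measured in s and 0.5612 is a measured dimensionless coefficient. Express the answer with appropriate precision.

748.67 s + 162.148 s = 910.818 s; the sum is limited to 2 decimal places (5 s.f.).
Carrying full precision, 910.818 ÷ 0.5612 = 1622.9828938… s; 0.5612 has 4 s.f., so the result keeps min(5, 4) = 4 s.f.
Rounded to 4 significant figures: 1623 s.

1623 s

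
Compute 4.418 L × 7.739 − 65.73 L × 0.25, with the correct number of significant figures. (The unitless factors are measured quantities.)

18 L

4.418 × 7.739 = 34.190902 → 34.19 L (4 s.f., last digit at the 10^-2 place).
65.73 × 0.25 = 16.4325 → 16 L (2 s.f., last digit at the 10^0 place).
Difference: 17.758402 L; keep the coarser place, 10^0.
Result: 18 L.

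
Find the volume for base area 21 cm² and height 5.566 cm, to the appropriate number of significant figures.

1.2 × 10^2 cm³

volume = 21 cm² × 5.566 cm = 116.886 cm³.
21 has 2 significant figures; 5.566 has 4.
Division/multiplication keeps the fewest: 2 significant figures.
Rounded: 1.2 × 10^2 cm³.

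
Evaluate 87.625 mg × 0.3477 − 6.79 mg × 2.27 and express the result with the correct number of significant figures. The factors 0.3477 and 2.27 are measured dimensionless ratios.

87.625 × 0.3477 = 30.4672125 → 30.47 mg (4 s.f., last digit at the 10^-2 place).
6.79 × 2.27 = 15.4133 → 15.4 mg (3 s.f., last digit at the 10^-1 place).
Difference: 15.0539125 mg; keep the coarser place, 10^-1.
Result: 15.1 mg.

15.1 mg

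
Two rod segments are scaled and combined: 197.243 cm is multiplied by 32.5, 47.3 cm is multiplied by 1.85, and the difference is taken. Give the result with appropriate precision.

197.243 × 32.5 = 6410.3975 → 6.41 × 10^3 cm (3 s.f., last digit at the 10^1 place).
47.3 × 1.85 = 87.505 → 87.5 cm (3 s.f., last digit at the 10^-1 place).
Difference: 6322.8925 cm; keep the coarser place, 10^1.
Result: 6.32 × 10^3 cm.

6.32 × 10^3 cm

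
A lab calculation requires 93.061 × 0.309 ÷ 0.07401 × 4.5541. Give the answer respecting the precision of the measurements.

1.77 × 10³

93.061 × 0.309 ÷ 0.07401 × 4.5541 = 1769.45023552…
Multiplication/division keeps the fewest significant figures: 93.061 → 5 s.f., 0.309 → 3 s.f., 0.07401 → 4 s.f., 4.5541 → 5 s.f.; limit is 3.
Rounded to 3 significant figures: 1.77 × 10³.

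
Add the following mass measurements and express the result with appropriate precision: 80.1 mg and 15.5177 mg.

95.6 mg

80.1 mg + 15.5177 mg = 95.6177 mg.
Addition/subtraction keeps the fewest decimal places: 80.1 → 1 decimal place, 15.5177 → 4 decimal places; limit is 1.
Rounded to 1 decimal place: 95.6 mg.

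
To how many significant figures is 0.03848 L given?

4

0.03848: leading zeros are not significant.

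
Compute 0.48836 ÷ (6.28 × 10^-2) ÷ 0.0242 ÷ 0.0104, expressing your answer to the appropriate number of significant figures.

0.48836 ÷ (6.28 × 10^-2) ÷ 0.0242 ÷ 0.0104 = 30898.0972704…
Multiplication/division keeps the fewest significant figures: 0.48836 → 5 s.f., 6.28 × 10^-2 → 3 s.f., 0.0242 → 3 s.f., 0.0104 → 3 s.f.; limit is 3.
Rounded to 3 significant figures: 3.09 × 10^4.

3.09 × 10^4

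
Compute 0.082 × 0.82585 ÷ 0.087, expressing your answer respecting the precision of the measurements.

0.78

0.082 × 0.82585 ÷ 0.087 = 0.778387356322…
Multiplication/division keeps the fewest significant figures: 0.082 → 2 s.f., 0.82585 → 5 s.f., 0.087 → 2 s.f.; limit is 2.
Rounded to 2 significant figures: 0.78.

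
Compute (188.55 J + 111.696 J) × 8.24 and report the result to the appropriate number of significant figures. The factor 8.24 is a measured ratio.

2.47 × 10^3 J

188.55 J + 111.696 J = 300.246 J; the sum is limited to 2 decimal places (5 s.f.).
Carrying full precision, 300.246 × 8.24 = 2474.02704 J; 8.24 has 3 s.f., so the result keeps min(5, 3) = 3 s.f.
Rounded to 3 significant figures: 2.47 × 10^3 J.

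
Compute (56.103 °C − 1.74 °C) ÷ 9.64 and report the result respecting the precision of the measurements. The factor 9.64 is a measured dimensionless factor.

5.64 °C

56.103 °C − 1.74 °C = 54.363 °C; the difference is limited to 2 decimal places (4 s.f.).
Carrying full precision, 54.363 ÷ 9.64 = 5.6393153527… °C; 9.64 has 3 s.f., so the result keeps min(4, 3) = 3 s.f.
Rounded to 3 significant figures: 5.64 °C.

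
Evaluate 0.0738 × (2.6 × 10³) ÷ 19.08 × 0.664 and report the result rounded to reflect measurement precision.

6.7

0.0738 × (2.6 × 10³) ÷ 19.08 × 0.664 = 6.67758490566…
Multiplication/division keeps the fewest significant figures: 0.0738 → 3 s.f., 2.6 × 10³ → 2 s.f., 19.08 → 4 s.f., 0.664 → 3 s.f.; limit is 2.
Rounded to 2 significant figures: 6.7.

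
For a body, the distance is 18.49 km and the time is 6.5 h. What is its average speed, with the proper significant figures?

average speed = 18.49 km ÷ 6.5 h = 2.84461538462… km/h.
18.49 has 4 significant figures; 6.5 has 2.
Division/multiplication keeps the fewest: 2 significant figures.
Rounded: 2.8 km/h.

2.8 km/h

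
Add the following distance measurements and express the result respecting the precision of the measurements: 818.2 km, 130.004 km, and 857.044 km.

1805.2 km

818.2 km + 130.004 km + 857.044 km = 1805.248 km.
Addition/subtraction keeps the fewest decimal places: 818.2 → 1 decimal place, 130.004 → 3 decimal places, 857.044 → 3 decimal places; limit is 1.
Rounded to 1 decimal place: 1805.2 km.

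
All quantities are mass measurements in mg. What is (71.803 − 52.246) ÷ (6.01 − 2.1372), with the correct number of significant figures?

71.803 − 52.246 = 19.557, limited to 3 d.p. → 5 s.f.; 6.01 − 2.1372 = 3.8728, limited to 2 d.p. → 3 s.f.
Carrying full precision, 19.557 ÷ 3.8728 = 5.04983474489…; keep min(5, 3) = 3 s.f.
Rounded to 3 significant figures: 5.05.

5.05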